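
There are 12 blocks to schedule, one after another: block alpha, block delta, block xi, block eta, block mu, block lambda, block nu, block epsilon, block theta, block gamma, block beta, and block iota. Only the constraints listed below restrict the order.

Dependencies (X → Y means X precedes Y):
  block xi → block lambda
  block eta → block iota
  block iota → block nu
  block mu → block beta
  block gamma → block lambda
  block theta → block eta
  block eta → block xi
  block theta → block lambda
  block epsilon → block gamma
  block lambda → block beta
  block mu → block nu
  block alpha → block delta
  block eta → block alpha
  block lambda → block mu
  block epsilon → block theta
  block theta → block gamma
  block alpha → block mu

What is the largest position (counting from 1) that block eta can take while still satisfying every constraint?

The blocks that are forced after block eta, directly or by a chain of constraints, are block alpha, block delta, block xi, block mu, block lambda, block nu, block beta, block iota. That's 8 blocks.
So at least 8 blocks follow block eta, putting block eta no later than position 4. That position is achievable by scheduling everything else first.

4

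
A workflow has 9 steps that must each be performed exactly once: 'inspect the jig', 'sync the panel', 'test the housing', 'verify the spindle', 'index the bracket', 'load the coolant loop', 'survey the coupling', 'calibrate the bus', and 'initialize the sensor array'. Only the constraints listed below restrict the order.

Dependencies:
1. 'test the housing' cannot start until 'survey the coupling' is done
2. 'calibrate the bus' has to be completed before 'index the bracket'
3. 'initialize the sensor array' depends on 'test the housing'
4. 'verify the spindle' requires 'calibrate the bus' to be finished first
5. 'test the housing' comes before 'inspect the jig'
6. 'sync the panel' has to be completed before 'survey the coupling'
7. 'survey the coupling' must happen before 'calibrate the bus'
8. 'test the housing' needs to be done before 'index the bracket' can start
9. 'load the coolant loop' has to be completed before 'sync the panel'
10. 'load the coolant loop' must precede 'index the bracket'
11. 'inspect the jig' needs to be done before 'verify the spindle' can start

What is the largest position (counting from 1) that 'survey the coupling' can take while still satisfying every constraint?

The steps that are forced after 'survey the coupling', directly or by a chain of constraints, are 'inspect the jig', 'test the housing', 'verify the spindle', 'index the bracket', 'calibrate the bus', 'initialize the sensor array'. That's 6 steps.
So at least 6 steps follow 'survey the coupling', putting 'survey the coupling' no later than position 3. That position is achievable by scheduling everything else first.

3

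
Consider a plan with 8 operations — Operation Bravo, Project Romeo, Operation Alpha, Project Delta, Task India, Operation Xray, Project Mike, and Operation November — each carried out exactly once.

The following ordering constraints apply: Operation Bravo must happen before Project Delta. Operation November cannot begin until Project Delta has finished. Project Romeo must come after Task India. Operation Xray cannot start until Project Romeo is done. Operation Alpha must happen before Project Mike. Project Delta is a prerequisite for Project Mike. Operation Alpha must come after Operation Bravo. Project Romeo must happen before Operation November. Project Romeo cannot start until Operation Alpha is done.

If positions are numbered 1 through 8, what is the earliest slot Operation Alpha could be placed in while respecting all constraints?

2

The only operation forced before Operation Alpha (directly or transitively) is Operation Bravo.
So at minimum 1 operation comes before Operation Alpha, putting Operation Alpha no earlier than position 2. That position is achievable by scheduling exactly that predecessor first.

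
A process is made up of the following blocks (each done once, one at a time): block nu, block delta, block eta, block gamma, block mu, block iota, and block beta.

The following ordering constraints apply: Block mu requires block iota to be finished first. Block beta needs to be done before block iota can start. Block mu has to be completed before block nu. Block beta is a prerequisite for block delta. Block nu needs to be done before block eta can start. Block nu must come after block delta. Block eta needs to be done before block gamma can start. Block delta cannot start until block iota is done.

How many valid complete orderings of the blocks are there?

Block beta is the only block with nothing required before it, so every ordering starts there.
Counting all ways to extend the partial order to a total order gives 2.

2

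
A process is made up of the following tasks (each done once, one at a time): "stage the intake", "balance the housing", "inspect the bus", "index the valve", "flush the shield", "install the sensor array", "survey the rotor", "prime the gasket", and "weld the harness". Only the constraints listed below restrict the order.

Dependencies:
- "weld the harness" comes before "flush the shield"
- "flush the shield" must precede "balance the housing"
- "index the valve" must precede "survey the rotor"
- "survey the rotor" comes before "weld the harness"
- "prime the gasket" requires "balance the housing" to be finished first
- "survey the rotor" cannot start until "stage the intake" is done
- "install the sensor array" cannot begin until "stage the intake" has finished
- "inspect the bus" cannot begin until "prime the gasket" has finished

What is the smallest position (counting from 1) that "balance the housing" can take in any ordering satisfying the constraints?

6

Working backwards through the constraints from "balance the housing", its full set of required predecessors is "stage the intake", "index the valve", "flush the shield", "survey the rotor", "weld the harness" — 5 of them.
So at minimum 5 tasks come before "balance the housing", putting "balance the housing" no earlier than position 6. That position is achievable by scheduling exactly those predecessors first.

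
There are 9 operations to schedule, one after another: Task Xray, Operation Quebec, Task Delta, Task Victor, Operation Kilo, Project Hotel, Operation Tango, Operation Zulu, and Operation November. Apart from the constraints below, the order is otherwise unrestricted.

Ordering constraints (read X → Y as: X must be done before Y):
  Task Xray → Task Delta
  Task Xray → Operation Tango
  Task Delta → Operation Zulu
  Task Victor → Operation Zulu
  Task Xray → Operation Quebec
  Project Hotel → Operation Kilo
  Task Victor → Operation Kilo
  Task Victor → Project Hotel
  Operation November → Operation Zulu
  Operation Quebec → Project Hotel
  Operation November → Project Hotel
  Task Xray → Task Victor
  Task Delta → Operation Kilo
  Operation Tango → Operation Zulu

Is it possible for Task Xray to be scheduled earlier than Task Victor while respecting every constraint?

The constraints force Task Xray before Task Victor, so yes — every valid ordering has Task Xray earlier.

Yes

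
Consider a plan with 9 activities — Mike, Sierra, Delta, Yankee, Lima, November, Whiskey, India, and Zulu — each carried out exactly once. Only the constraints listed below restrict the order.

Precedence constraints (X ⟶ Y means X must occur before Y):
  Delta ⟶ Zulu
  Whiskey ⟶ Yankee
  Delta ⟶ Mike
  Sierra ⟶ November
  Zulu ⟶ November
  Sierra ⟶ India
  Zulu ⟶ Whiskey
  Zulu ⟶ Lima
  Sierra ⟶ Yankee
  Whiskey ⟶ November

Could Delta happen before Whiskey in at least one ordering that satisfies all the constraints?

Every valid ordering already has Delta before Whiskey (the constraints require it), so in particular at least one does.

Yes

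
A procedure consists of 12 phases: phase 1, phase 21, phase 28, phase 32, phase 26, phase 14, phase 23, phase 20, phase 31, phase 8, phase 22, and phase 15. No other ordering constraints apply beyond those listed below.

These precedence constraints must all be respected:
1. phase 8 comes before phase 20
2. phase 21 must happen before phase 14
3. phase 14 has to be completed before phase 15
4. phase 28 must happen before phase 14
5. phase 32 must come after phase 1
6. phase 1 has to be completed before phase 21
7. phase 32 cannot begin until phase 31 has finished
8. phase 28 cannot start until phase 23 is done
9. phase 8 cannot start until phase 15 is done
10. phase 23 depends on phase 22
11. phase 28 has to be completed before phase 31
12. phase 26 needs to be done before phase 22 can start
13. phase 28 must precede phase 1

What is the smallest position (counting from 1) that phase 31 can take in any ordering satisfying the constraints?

The phases that are forced before phase 31, directly or transitively, are phase 28, phase 26, phase 23, phase 22. That's 4 phases.
With 4 mandatory predecessors, the earliest phase 31 can sit is position 4+1 = 5, and placing just those 4 first achieves it.

5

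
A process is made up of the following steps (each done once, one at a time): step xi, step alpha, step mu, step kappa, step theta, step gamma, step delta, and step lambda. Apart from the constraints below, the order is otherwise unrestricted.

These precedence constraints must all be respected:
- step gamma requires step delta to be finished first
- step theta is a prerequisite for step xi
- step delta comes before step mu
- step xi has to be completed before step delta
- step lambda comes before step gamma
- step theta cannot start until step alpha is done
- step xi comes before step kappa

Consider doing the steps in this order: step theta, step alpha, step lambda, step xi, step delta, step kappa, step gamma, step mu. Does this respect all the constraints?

In the proposed order, step theta appears before step alpha.
Since step alpha is required before step theta, the ordering is invalid.

No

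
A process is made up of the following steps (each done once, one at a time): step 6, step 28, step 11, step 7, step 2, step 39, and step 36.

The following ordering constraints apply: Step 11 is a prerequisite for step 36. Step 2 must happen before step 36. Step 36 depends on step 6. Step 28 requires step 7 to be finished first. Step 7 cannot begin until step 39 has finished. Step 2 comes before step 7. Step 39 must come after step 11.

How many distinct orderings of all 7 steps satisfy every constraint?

51

The steps with no prerequisites are step 6, step 11, step 2; any of them can be placed first.
Systematically extending each partial ordering one step at a time and counting, there are 51 complete orderings.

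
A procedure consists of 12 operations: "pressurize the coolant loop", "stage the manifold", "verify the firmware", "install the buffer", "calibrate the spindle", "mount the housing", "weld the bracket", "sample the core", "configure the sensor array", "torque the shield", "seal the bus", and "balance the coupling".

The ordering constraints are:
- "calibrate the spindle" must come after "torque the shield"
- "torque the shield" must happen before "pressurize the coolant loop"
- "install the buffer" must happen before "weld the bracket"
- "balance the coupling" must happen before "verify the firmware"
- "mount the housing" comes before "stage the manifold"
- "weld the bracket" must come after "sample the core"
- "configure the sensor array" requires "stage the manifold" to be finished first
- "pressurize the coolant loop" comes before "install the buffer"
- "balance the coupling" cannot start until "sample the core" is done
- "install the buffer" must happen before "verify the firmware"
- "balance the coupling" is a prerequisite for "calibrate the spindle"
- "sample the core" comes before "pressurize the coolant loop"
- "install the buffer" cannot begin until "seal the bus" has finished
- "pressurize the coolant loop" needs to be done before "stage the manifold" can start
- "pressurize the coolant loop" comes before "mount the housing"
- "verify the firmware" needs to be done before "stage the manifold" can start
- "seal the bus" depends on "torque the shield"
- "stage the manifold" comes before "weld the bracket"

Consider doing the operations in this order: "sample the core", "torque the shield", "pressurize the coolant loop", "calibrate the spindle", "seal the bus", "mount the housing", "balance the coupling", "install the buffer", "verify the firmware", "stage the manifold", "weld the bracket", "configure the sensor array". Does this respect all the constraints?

No

Here "balance the coupling" comes after "calibrate the spindle".
But one of the constraints requires "balance the coupling" before "calibrate the spindle", so this ordering violates it.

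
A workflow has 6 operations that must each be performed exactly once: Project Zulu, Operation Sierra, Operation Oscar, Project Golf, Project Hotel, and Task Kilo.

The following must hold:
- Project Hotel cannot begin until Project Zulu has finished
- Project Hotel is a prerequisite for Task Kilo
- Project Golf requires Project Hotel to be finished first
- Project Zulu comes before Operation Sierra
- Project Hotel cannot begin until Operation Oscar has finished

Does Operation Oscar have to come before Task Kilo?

Tracing the constraints gives a chain: Operation Oscar → Project Hotel → Task Kilo.
So Operation Oscar must precede Task Kilo in any valid ordering.

Yes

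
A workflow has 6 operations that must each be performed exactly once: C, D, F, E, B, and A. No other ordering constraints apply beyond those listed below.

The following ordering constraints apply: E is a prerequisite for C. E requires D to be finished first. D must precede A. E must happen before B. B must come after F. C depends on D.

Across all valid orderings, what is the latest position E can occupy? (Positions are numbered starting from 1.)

Following every chain forward from E, the operations that must come later are C, B — 2 of them.
With 2 mandatory successors out of 6 operations total, the latest slot for E is 6−2 = 4, and it's reachable by doing all non-successors before E.

4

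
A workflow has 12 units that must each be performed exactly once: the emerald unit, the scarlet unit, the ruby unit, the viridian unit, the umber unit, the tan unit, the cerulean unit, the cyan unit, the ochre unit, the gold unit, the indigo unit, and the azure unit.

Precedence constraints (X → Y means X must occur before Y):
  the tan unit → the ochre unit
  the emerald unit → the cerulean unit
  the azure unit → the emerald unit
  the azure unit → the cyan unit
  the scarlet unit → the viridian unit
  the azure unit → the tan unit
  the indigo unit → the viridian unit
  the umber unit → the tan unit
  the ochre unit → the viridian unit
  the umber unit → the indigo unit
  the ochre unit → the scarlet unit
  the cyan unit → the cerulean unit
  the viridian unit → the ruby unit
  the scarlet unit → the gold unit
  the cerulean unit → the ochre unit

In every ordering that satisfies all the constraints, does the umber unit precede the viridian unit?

Following the dependencies: the umber unit → the indigo unit → the viridian unit.
That forces the umber unit before the viridian unit in every valid schedule.

Yes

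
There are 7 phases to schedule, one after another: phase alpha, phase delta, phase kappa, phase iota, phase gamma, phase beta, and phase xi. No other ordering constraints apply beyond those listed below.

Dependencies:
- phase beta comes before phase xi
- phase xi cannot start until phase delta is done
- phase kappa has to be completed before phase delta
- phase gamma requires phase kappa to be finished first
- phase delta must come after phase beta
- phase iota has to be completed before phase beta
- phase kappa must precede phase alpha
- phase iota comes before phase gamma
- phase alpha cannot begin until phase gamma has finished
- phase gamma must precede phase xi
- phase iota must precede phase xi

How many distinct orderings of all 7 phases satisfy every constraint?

The phases with no prerequisites are phase kappa, phase iota; any of them can be placed first.
Counting all ways to extend the partial order to a total order gives 23.

23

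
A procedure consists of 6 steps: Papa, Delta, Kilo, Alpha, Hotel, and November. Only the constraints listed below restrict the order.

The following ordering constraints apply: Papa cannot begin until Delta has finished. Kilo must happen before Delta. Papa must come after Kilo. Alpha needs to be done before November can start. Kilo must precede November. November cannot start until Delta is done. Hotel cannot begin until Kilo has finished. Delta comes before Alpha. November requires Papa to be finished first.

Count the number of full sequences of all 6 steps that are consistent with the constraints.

10

Only Kilo has no prerequisites, so it must go first.
Systematically extending each partial ordering one step at a time and counting, there are 10 complete orderings.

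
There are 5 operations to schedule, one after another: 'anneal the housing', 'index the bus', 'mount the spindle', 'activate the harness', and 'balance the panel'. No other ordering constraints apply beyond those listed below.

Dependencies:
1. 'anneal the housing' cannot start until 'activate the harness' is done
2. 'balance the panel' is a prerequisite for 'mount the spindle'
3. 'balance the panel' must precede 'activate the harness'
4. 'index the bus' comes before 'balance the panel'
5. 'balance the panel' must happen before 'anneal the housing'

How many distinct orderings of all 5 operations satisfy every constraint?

3

Only 'index the bus' has no prerequisites, so it must go first.
Enumerating by repeatedly choosing an available operation (one whose prerequisites are all placed) gives 3 distinct complete orderings.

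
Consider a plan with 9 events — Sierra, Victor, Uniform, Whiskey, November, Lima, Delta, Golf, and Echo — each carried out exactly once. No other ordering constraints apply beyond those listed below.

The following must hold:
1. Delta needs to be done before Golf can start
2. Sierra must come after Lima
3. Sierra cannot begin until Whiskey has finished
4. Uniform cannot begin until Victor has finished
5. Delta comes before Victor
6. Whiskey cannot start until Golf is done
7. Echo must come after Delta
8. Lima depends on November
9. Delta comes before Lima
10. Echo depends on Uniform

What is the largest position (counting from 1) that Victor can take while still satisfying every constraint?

7

Every event that must follow Victor has to come after it. Tracing all chains starting from Victor, those events are: Uniform, Echo — 2 in total.
So at least 2 events follow Victor, putting Victor no later than position 7. That position is achievable by scheduling everything else first.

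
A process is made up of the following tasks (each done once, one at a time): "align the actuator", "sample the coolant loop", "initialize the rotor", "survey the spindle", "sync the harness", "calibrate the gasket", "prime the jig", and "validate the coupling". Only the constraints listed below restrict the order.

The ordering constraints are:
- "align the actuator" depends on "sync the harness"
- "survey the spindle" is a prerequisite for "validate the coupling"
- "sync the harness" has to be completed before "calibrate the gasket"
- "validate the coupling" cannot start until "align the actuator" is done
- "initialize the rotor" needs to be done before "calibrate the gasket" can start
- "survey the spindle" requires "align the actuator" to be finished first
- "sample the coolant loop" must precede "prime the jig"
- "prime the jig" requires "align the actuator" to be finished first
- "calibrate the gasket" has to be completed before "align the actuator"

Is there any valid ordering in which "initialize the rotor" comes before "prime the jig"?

The constraints force "initialize the rotor" before "prime the jig", so yes — every valid ordering has "initialize the rotor" earlier.

Yes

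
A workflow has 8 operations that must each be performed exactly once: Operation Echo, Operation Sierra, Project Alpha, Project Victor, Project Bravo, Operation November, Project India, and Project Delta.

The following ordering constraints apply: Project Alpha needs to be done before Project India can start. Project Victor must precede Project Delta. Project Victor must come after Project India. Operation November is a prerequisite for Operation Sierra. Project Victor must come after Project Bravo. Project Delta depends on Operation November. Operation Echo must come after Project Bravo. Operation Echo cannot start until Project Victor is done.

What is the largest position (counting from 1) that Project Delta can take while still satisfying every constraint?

No constraint forces any operation after Project Delta, so it can be placed last, in position 8.

8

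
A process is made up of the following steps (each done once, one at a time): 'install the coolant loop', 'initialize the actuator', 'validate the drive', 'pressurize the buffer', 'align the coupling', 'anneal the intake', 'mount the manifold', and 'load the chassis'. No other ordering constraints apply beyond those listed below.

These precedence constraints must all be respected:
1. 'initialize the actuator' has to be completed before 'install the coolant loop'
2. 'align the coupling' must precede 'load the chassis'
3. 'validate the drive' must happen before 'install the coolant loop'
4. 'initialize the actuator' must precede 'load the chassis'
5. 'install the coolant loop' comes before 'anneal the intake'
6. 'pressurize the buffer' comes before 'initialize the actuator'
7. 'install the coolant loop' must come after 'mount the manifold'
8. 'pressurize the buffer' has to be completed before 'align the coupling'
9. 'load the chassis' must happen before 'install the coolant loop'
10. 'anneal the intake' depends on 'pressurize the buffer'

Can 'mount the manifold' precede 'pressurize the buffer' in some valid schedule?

Yes

Nothing in the constraints forces 'pressurize the buffer' before 'mount the manifold' — there is no chain from 'pressurize the buffer' to 'mount the manifold'.
So a valid ordering placing 'mount the manifold' earlier than 'pressurize the buffer' exists.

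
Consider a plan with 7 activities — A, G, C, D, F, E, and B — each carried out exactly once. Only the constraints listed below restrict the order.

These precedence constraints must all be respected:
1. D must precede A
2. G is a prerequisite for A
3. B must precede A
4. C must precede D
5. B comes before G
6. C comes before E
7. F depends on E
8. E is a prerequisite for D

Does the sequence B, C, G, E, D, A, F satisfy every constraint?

Every stated constraint is respected: B sits at position 1, ahead of A at position 6, and each of the other listed pairs likewise has the predecessor earlier in the sequence.

Yes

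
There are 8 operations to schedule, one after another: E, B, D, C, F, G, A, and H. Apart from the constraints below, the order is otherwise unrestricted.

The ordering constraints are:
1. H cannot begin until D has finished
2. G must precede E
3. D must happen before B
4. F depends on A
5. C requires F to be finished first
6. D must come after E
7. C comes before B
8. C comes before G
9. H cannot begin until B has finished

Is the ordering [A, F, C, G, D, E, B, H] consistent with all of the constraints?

In the proposed order, D appears before E.
That contradicts the constraint that E must precede D.

No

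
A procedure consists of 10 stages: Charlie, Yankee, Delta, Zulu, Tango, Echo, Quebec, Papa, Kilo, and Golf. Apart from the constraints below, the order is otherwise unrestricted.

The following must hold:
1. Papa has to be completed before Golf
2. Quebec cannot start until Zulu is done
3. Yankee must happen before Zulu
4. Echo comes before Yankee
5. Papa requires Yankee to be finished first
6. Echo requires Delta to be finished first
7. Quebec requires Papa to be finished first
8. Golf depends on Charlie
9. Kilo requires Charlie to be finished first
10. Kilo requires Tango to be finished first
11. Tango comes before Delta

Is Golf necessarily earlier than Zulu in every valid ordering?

Nothing in the constraints links Golf and Zulu; they are unordered relative to each other.
So Golf can come before Zulu or after — it is not forced.

No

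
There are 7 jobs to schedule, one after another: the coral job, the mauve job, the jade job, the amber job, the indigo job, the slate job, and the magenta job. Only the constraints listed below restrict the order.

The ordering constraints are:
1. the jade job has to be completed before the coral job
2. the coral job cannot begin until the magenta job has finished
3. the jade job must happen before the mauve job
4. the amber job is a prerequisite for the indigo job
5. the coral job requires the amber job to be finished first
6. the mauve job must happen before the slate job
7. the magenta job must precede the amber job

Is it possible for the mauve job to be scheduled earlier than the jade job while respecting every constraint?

The constraints give a chain the jade job → the mauve job, which forces the jade job before the mauve job.
So no valid ordering can have the mauve job before the jade job.

No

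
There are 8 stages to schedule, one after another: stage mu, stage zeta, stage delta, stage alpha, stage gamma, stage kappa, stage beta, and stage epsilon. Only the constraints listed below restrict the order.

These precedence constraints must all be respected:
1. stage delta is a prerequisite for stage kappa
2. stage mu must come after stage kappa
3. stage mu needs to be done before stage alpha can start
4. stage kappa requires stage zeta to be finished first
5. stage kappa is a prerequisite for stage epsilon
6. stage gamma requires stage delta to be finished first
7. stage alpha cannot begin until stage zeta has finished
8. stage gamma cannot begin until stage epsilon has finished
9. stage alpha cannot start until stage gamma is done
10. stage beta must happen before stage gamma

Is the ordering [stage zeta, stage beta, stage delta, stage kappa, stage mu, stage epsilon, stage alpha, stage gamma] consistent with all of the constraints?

In the proposed order, stage alpha appears before stage gamma.
That contradicts the constraint that stage gamma must precede stage alpha.

No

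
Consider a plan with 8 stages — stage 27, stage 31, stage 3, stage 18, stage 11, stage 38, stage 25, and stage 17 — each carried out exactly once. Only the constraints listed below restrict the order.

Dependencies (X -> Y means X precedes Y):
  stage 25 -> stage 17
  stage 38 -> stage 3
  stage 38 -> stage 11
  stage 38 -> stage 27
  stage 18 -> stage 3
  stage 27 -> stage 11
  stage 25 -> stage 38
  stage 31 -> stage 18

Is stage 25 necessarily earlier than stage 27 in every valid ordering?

There is a constraint chain stage 25 → stage 38 → stage 27.
That forces stage 25 before stage 27 in every valid schedule.

Yes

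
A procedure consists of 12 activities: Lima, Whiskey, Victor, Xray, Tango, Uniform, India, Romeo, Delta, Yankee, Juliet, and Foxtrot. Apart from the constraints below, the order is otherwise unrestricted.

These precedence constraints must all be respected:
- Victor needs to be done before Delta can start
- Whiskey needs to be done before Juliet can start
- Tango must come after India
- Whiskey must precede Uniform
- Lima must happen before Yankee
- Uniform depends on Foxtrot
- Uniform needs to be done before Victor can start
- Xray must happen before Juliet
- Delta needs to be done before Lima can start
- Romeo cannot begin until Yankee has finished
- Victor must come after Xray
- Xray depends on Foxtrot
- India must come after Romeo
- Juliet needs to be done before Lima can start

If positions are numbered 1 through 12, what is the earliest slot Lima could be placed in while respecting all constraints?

Every activity that must precede Lima has to come before it. Tracing all chains that end at Lima, those activities are: Whiskey, Victor, Xray, Uniform, Delta, Juliet, Foxtrot — 7 in total.
With 7 mandatory predecessors, the earliest Lima can sit is position 7+1 = 8, and placing just those 7 first achieves it.

8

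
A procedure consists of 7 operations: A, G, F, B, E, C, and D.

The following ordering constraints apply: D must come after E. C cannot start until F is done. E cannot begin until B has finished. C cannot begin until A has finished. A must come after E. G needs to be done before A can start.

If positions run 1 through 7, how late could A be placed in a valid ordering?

The only operation forced after A (directly or by a chain) is C.
With 1 mandatory successor out of 7 operations total, the latest slot for A is 7−1 = 6, and it's reachable by doing all non-successors before A.

6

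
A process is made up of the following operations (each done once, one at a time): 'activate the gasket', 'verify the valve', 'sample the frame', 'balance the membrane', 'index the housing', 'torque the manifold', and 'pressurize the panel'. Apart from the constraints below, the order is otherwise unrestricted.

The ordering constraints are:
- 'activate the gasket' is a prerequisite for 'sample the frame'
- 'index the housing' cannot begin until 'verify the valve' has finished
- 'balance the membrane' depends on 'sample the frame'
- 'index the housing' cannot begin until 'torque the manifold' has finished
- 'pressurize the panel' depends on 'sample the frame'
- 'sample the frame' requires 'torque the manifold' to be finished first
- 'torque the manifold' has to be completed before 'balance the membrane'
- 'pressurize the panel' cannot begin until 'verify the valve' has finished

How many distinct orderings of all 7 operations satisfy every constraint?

68

The operations with no prerequisites are 'activate the gasket', 'verify the valve', 'torque the manifold'; any of them can be placed first.
Counting all ways to extend the partial order to a total order gives 68.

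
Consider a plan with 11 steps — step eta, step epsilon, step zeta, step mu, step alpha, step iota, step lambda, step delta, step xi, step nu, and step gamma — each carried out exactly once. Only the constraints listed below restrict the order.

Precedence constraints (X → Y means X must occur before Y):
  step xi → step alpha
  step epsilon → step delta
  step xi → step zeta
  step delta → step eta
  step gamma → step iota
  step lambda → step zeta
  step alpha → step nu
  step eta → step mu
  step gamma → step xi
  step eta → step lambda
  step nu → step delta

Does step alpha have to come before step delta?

Chaining the stated constraints: step alpha → step nu → step delta.
So step alpha must precede step delta in any valid ordering.

Yes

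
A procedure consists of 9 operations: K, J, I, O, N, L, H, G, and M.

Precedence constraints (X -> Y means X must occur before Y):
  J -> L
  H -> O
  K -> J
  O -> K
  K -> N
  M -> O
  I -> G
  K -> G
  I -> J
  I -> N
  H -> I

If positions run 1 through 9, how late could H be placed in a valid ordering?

2

The operations that are forced after H, directly or by a chain of constraints, are K, J, I, O, N, L, G. That's 7 operations.
So at least 7 operations follow H, putting H no later than position 2. That position is achievable by scheduling everything else first.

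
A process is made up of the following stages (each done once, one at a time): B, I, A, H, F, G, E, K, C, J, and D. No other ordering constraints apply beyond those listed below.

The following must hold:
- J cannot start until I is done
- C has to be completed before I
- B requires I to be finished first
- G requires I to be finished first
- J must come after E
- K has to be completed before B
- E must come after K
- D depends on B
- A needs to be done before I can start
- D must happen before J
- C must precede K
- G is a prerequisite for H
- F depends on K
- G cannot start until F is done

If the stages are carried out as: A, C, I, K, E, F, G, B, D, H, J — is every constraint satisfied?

Checking each listed constraint against this order: for instance, I is in position 3 and J in position 11, so that constraint holds — and the remaining constraints check out the same way.

Yes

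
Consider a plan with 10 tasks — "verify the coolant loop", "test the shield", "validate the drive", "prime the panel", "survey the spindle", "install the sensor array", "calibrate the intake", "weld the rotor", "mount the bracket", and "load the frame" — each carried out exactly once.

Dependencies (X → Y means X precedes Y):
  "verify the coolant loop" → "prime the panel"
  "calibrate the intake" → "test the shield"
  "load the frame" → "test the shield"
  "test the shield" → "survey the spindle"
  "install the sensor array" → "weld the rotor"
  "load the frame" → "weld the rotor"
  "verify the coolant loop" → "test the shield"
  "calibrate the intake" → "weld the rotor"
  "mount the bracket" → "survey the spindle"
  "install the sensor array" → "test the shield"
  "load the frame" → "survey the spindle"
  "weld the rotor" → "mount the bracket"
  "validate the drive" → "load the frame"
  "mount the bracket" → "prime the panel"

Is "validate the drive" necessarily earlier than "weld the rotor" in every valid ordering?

Yes

Following the dependencies: "validate the drive" → "load the frame" → "weld the rotor".
That forces "validate the drive" before "weld the rotor" in every valid schedule.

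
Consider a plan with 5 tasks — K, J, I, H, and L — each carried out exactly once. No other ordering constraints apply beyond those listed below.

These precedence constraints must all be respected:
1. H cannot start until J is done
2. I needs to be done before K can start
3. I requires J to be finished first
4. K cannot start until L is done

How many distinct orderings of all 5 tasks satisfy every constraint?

11

2 tasks have no prerequisites (J, L), so any of them could come first.
Enumerating by repeatedly choosing an available task (one whose prerequisites are all placed) gives 11 distinct complete orderings.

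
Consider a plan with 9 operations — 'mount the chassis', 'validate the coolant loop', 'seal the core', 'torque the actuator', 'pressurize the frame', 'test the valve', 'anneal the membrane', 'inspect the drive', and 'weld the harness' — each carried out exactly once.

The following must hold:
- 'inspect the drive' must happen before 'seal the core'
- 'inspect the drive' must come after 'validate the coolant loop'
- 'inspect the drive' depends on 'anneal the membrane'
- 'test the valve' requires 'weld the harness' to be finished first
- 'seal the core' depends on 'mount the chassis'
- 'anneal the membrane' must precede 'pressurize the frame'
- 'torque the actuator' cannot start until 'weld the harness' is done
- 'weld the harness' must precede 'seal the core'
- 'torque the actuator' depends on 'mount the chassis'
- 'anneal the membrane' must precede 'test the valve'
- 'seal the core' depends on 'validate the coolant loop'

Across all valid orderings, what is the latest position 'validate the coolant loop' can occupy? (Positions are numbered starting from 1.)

7

The operations that are forced after 'validate the coolant loop', directly or by a chain of constraints, are 'seal the core', 'inspect the drive'. That's 2 operations.
With 2 mandatory successors out of 9 operations total, the latest slot for 'validate the coolant loop' is 9−2 = 7, and it's reachable by doing all non-successors before 'validate the coolant loop'.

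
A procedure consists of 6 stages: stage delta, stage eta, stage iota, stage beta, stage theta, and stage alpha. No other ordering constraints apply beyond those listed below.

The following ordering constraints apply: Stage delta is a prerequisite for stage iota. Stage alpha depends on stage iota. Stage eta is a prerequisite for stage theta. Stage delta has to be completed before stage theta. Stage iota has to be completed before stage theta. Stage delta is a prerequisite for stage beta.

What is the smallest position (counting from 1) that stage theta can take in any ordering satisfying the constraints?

Working backwards through the constraints from stage theta, its full set of required predecessors is stage delta, stage eta, stage iota — 3 of them.
With 3 mandatory predecessors, the earliest stage theta can sit is position 3+1 = 4, and placing just those 3 first achieves it.

4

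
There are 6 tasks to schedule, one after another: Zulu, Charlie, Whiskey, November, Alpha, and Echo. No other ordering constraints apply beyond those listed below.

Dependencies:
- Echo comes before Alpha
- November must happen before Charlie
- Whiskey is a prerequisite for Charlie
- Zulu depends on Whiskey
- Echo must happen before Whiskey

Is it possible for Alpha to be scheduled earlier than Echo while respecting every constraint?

There is a dependency chain Echo → Alpha, so Alpha always comes after Echo.
Hence Alpha can never be scheduled before Echo.

No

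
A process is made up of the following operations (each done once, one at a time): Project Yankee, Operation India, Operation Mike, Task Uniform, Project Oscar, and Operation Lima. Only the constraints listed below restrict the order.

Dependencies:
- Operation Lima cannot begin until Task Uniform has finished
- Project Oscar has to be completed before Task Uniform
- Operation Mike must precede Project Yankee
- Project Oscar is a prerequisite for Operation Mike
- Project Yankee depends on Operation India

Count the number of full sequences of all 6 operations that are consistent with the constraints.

26

The operations with no prerequisites are Operation India, Project Oscar; any of them can be placed first.
Counting all ways to extend the partial order to a total order gives 26.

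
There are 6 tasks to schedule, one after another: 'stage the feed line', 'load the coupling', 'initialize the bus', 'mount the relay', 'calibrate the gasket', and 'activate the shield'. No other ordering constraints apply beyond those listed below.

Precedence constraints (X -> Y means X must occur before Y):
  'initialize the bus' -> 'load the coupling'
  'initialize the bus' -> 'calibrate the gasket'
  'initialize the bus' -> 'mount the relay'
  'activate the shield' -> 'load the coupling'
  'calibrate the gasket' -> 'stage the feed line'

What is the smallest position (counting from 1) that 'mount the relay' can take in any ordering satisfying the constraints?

Working backwards through the constraints from 'mount the relay', its only required predecessor is 'initialize the bus'.
With 1 mandatory predecessor, the earliest 'mount the relay' can sit is position 1+1 = 2, and placing just that one first achieves it.

2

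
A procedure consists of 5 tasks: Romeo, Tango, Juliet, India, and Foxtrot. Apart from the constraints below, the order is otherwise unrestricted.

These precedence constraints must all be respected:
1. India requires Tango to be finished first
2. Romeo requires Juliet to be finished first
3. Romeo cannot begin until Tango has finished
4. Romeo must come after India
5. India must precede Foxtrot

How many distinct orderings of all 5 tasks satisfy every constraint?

2 tasks have no prerequisites (Tango, Juliet), so any of them could come first.
Counting all ways to extend the partial order to a total order gives 7.

7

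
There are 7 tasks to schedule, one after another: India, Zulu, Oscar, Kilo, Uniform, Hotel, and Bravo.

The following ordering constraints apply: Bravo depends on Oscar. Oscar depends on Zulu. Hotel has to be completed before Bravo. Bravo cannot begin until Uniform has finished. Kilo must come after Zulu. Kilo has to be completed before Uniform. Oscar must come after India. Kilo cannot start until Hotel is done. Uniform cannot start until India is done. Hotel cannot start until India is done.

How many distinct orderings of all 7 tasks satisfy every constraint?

11

2 tasks have no prerequisites (India, Zulu), so any of them could come first.
Enumerating by repeatedly choosing an available task (one whose prerequisites are all placed) gives 11 distinct complete orderings.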